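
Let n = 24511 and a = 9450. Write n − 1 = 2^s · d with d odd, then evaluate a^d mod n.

11537

n − 1 = 24510 = 2^1 · 12255, so s = 1 and d = 12255.
9450^12255 mod 24511 = 11537.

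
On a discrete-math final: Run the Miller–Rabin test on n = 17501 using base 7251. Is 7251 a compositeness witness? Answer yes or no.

n − 1 = 17500 = 2^2 · 4375, so s = 2 and d = 4375.
x_0 = 7251^4375 mod 17501 = 17500.
x_0 = 17500 ≡ −1, so 7251 is not a witness.

no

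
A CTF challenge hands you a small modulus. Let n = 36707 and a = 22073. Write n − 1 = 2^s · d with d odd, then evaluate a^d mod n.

n − 1 = 36706 = 2^1 · 18353, so s = 1 and d = 18353.
By repeated squaring, 22073^18353 ≡ 13829 (mod 36707).

13829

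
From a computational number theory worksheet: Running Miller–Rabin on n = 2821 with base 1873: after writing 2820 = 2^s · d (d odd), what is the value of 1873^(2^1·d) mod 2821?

1

n − 1 = 2820 = 2^2 · 705, so s = 2 and d = 705.
x_0 = 1873^705 mod 2821 = 92.
x_1 = 92^2 mod 2821 = 1.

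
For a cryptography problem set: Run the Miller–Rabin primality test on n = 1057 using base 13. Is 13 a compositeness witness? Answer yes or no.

n − 1 = 1056 = 2^5 · 33, so s = 5 and d = 33.
x_0 = 13^33 mod 1057 = 216.
x_0 is neither 1 nor 1056, so continue squaring.
x_1 = 216^2 mod 1057 = 148.
x_2 = 148^2 mod 1057 = 764.
x_3 = 764^2 mod 1057 = 232.
x_4 = 232^2 mod 1057 = 974.
Reached i = s−1 = 4 without hitting −1: 13 is a Miller–Rabin witness and 1057 is composite.

yes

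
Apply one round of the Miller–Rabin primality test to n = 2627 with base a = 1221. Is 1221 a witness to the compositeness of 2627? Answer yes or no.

n − 1 = 2626 = 2^1 · 1313, so s = 1 and d = 1313.
x_0 = 1221^1313 mod 2627 = 259.
x_0 ∉ {1, 2626} and s = 1, so 1221 is a Miller–Rabin witness and 2627 is composite.

yes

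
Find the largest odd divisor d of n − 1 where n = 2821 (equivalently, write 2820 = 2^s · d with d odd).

705

Halving: 2820 → 1410 → 705; 705 is odd.
So 2820 = 2^2 · 705.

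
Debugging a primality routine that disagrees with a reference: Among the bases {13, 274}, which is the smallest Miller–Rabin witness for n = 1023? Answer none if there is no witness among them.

n − 1 = 1022 = 2^1 · 511, so s = 1 and d = 511.
Base 13: x_0 = 13^511 mod 1023 = 13. x_0 ∉ {1, 1022} and s = 1, so 13 is a Miller–Rabin witness and 1023 is composite.
Base 274: x_0 = 274^511 mod 1023 = 274. x_0 ∉ {1, 1022} and s = 1, so 274 is a Miller–Rabin witness and 1023 is composite.
The smallest witness among the given bases is 13.

13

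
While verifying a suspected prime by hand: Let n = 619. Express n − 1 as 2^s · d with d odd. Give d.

309

Halving: 618 → 309; 309 is odd.
So 618 = 2^1 · 309.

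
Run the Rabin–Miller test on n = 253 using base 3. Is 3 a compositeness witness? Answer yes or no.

yes

n − 1 = 252 = 2^2 · 63, so s = 2 and d = 63.
x_0 = 3^63 mod 253 = 236.
x_0 is neither 1 nor 252, so continue squaring.
x_1 = 236^2 mod 253 = 36.
Reached i = s−1 = 1 without hitting −1: 3 is a Miller–Rabin witness and 253 is composite.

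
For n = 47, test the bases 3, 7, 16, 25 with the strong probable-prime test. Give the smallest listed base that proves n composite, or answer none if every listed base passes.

n − 1 = 46 = 2^1 · 23, so s = 1 and d = 23.
Base 3: x_0 = 3^23 mod 47 = 1. x_0 = 1, so 3 is not a witness.
Base 7: x_0 = 7^23 mod 47 = 1. x_0 = 1, so 7 is not a witness.
Base 16: x_0 = 16^23 mod 47 = 1. x_0 = 1, so 16 is not a witness.
Base 25: x_0 = 25^23 mod 47 = 1. x_0 = 1, so 25 is not a witness.
No listed base is a witness for 47.

none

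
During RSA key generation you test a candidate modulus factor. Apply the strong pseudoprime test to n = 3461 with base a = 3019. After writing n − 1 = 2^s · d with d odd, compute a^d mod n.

n − 1 = 3460 = 2^2 · 865, so s = 2 and d = 865.
3019^865 mod 3461 = 1.

1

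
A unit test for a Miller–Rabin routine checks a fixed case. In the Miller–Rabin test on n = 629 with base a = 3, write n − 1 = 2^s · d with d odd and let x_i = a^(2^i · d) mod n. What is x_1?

382

n − 1 = 628 = 2^2 · 157, so s = 2 and d = 157.
Repeated squaring mod 629: 3^1 ≡ 3, 3^2 ≡ 9, 3^4 ≡ 81, 3^8 ≡ 271, 3^16 ≡ 477, 3^32 ≡ 460, 3^64 ≡ 256, 3^128 ≡ 120.
157 = 128 + 16 + 8 + 4 + 1, so 3^157 ≡ 120·477·271·81·3 ≡ 437 (mod 629).
x_0 = 437.
x_1 = 437^2 mod 629 = 382.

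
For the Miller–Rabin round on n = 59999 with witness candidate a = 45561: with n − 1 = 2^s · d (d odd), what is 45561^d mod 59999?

n − 1 = 59998 = 2^1 · 29999, so s = 1 and d = 29999.
45561^29999 mod 59999 = 1.

1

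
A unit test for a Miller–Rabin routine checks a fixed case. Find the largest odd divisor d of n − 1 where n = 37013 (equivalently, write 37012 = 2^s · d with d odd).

9253

Halving: 37012 → 18506 → 9253; 9253 is odd.
So 37012 = 2^2 · 9253.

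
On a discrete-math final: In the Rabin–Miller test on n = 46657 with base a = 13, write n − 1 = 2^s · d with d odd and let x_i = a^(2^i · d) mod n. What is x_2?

n − 1 = 46656 = 2^6 · 729, so s = 6 and d = 729.
x_0 = 13^729 mod 46657 = 35230.
x_1 = 35230^2 mod 46657 = 30043.
x_2 = 30043^2 mod 46657 = 2184.

2184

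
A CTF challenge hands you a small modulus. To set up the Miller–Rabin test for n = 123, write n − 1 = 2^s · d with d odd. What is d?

Halving: 122 → 61; 61 is odd.
So 122 = 2^1 · 61.

61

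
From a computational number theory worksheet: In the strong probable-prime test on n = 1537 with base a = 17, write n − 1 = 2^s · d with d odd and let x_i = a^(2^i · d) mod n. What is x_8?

n − 1 = 1536 = 2^9 · 3, so s = 9 and d = 3.
x_0 = 17^3 mod 1537 = 302.
x_1 = 302^2 mod 1537 = 521.
x_2 = 521^2 mod 1537 = 929.
x_3 = 929^2 mod 1537 = 784.
x_4 = 784^2 mod 1537 = 1393.
x_5 = 1393^2 mod 1537 = 755.
x_6 = 755^2 mod 1537 = 1335.
x_7 = 1335^2 mod 1537 = 842.
x_8 = 842^2 mod 1537 = 407.

407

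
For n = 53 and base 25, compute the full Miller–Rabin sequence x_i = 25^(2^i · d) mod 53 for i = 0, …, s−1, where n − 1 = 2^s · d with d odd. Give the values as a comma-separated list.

n − 1 = 52 = 2^2 · 13, so s = 2 and d = 13.
x_0 = 25^13 mod 53 = 52.
x_1 = 52^2 mod 53 = 1.

52, 1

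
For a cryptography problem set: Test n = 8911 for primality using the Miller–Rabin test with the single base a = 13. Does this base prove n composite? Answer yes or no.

n − 1 = 8910 = 2^1 · 4455, so s = 1 and d = 4455.
x_0 = 13^4455 mod 8911 = 8910.
x_0 = 8910 ≡ −1, so 13 is not a witness.

no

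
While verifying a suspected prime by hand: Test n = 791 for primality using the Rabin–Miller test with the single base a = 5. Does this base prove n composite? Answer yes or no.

n − 1 = 790 = 2^1 · 395, so s = 1 and d = 395.
By repeated squaring, 5^395 ≡ 101 (mod 791).
x_0 = 5^395 mod 791 = 101.
x_0 ∉ {1, 790} and s = 1, so 5 is a Miller–Rabin witness and 791 is composite.

yes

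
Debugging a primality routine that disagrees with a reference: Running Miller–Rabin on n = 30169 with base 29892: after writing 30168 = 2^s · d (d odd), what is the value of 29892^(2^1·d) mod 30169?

n − 1 = 30168 = 2^3 · 3771, so s = 3 and d = 3771.
Repeated squaring mod 30169: 29892^1 ≡ 29892, 29892^2 ≡ 16391, 29892^4 ≡ 9936, 29892^8 ≡ 11128, 29892^16 ≡ 18808, 29892^32 ≡ 9339, 29892^64 ≡ 28511, 29892^128 ≡ 3585, 29892^256 ≡ 231, 29892^512 ≡ 23192, 29892^1024 ≡ 15932, 29892^2048 ≡ 16827.
3771 = 2048 + 1024 + 512 + 128 + 32 + 16 + 8 + 2 + 1, so 29892^3771 ≡ 16827·15932·23192·3585·9339·18808·11128·16391·29892 ≡ 17135 (mod 30169).
x_0 = 17135.
x_1 = 17135^2 mod 30169 = 3517.

3517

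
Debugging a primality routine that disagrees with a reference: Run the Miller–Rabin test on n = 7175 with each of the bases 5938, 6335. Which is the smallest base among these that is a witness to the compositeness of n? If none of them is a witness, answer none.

n − 1 = 7174 = 2^1 · 3587, so s = 1 and d = 3587.
Base 5938: x_0 = 5938^3587 mod 7175 = 5142. x_0 ∉ {1, 7174} and s = 1, so 5938 is a Miller–Rabin witness and 7175 is composite.
Base 6335: x_0 = 6335^3587 mod 7175 = 525. x_0 ∉ {1, 7174} and s = 1, so 6335 is a Miller–Rabin witness and 7175 is composite.
The smallest witness among the given bases is 5938.

5938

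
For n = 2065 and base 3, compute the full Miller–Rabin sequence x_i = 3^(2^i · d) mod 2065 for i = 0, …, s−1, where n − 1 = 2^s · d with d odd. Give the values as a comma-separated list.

1028, 1569, 281, 491

n − 1 = 2064 = 2^4 · 129, so s = 4 and d = 129.
x_0 = 3^129 mod 2065 = 1028.
x_1 = 1028^2 mod 2065 = 1569.
x_2 = 1569^2 mod 2065 = 281.
x_3 = 281^2 mod 2065 = 491.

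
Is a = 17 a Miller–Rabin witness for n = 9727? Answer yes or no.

yes

n − 1 = 9726 = 2^1 · 4863, so s = 1 and d = 4863.
Repeated squaring mod 9727: 17^1 ≡ 17, 17^2 ≡ 289, 17^4 ≡ 5705, 17^8 ≡ 483, 17^16 ≡ 9568, 17^32 ≡ 5827, 17^64 ≡ 6699, 17^128 ≡ 5950, 17^256 ≡ 5947, 17^512 ≡ 9164, 17^1024 ≡ 5705, 17^2048 ≡ 483, 17^4096 ≡ 9568.
4863 = 4096 + 512 + 128 + 64 + 32 + 16 + 8 + 4 + 2 + 1, so 17^4863 ≡ 9568·9164·5950·6699·5827·9568·483·5705·289·17 ≡ 1079 (mod 9727).
x_0 = 17^4863 mod 9727 = 1079.
x_0 ∉ {1, 9726} and s = 1, so 17 is a Miller–Rabin witness and 9727 is composite.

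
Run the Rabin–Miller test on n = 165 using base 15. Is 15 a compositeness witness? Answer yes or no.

yes

n − 1 = 164 = 2^2 · 41, so s = 2 and d = 41.
x_0 = 15^41 mod 165 = 15.
x_0 is neither 1 nor 164, so continue squaring.
x_1 = 15^2 mod 165 = 60.
Reached i = s−1 = 1 without hitting −1: 15 is a Miller–Rabin witness and 165 is composite.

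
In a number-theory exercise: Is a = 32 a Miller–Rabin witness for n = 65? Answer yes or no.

yes

n − 1 = 64 = 2^6 · 1, so s = 6 and d = 1.
x_0 = 32^1 mod 65 = 32.
x_0 is neither 1 nor 64, so continue squaring.
x_1 = 32^2 mod 65 = 49.
x_2 = 49^2 mod 65 = 61.
x_3 = 61^2 mod 65 = 16.
x_4 = 16^2 mod 65 = 61.
x_5 = 61^2 mod 65 = 16.
Reached i = s−1 = 5 without hitting −1: 32 is a Miller–Rabin witness and 65 is composite.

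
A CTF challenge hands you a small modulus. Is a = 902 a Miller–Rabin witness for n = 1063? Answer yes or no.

no

n − 1 = 1062 = 2^1 · 531, so s = 1 and d = 531.
x_0 = 902^531 mod 1063 = 1062.
x_0 = 1062 ≡ −1, so 902 is not a witness.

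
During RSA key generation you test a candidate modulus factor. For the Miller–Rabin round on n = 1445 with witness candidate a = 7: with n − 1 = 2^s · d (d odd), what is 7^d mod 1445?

n − 1 = 1444 = 2^2 · 361, so s = 2 and d = 361.
Repeated squaring mod 1445: 7^1 ≡ 7, 7^2 ≡ 49, 7^4 ≡ 956, 7^8 ≡ 696, 7^16 ≡ 341, 7^32 ≡ 681, 7^64 ≡ 1361, 7^128 ≡ 1276, 7^256 ≡ 1106.
361 = 256 + 64 + 32 + 8 + 1, so 7^361 ≡ 1106·1361·681·696·7 ≡ 197 (mod 1445).

197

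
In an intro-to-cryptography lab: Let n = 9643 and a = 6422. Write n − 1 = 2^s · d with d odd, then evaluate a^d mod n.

9642

n − 1 = 9642 = 2^1 · 4821, so s = 1 and d = 4821.
Repeated squaring mod 9643: 6422^1 ≡ 6422, 6422^2 ≡ 8616, 6422^4 ≡ 3642, 6422^8 ≡ 5039, 6422^16 ≡ 1502, 6422^32 ≡ 9185, 6422^64 ≡ 7261, 6422^128 ≡ 3840, 6422^256 ≡ 1453, 6422^512 ≡ 9035, 6422^1024 ≡ 3230, 6422^2048 ≡ 8817, 6422^4096 ≡ 7266.
4821 = 4096 + 512 + 128 + 64 + 16 + 4 + 1, so 6422^4821 ≡ 7266·9035·3840·7261·1502·3642·6422 ≡ 9642 (mod 9643).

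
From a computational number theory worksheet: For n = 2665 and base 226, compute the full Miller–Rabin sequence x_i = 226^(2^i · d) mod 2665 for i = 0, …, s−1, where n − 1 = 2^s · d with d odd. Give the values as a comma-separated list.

n − 1 = 2664 = 2^3 · 333, so s = 3 and d = 333.
x_0 = 226^333 mod 2665 = 1071.
x_1 = 1071^2 mod 2665 = 1091.
x_2 = 1091^2 mod 2665 = 1691.

1071, 1091, 1691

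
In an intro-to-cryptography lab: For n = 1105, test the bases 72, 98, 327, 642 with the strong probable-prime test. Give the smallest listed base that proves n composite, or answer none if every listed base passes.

n − 1 = 1104 = 2^4 · 69, so s = 4 and d = 69.
Base 72: x_0 = 72^69 mod 1105 = 242. x_0 is neither 1 nor 1104, so continue squaring. x_1 = 242^2 mod 1105 = 1104. x_1 ≡ −1, so 72 is not a witness.
Base 98: x_0 = 98^69 mod 1105 = 268. x_0 is neither 1 nor 1104, so continue squaring. x_1 = 268^2 mod 1105 = 1104. x_1 ≡ −1, so 98 is not a witness.
Base 327: x_0 = 327^69 mod 1105 = 837. x_0 is neither 1 nor 1104, so continue squaring. x_1 = 837^2 mod 1105 = 1104. x_1 ≡ −1, so 327 is not a witness.
Base 642: x_0 = 642^69 mod 1105 = 642. x_0 is neither 1 nor 1104, so continue squaring. x_1 = 642^2 mod 1105 = 1104. x_1 ≡ −1, so 642 is not a witness.
No listed base is a witness for 1105.

none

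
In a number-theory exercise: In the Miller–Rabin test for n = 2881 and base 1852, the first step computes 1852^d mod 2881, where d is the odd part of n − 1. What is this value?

n − 1 = 2880 = 2^6 · 45, so s = 6 and d = 45.
1852^45 mod 2881 = 1919.

1919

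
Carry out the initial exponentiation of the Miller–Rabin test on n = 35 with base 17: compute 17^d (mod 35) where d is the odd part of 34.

12

n − 1 = 34 = 2^1 · 17, so s = 1 and d = 17.
17^17 mod 35 = 12.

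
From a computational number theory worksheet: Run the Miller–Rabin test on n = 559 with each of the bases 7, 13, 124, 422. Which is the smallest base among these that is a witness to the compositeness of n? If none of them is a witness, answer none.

7

n − 1 = 558 = 2^1 · 279, so s = 1 and d = 279.
Base 7: x_0 = 7^279 mod 559 = 343. x_0 ∉ {1, 558} and s = 1, so 7 is a Miller–Rabin witness and 559 is composite.
Base 13: x_0 = 13^279 mod 559 = 403. x_0 ∉ {1, 558} and s = 1, so 13 is a Miller–Rabin witness and 559 is composite.
Base 124: x_0 = 124^279 mod 559 = 317. x_0 ∉ {1, 558} and s = 1, so 124 is a Miller–Rabin witness and 559 is composite.
Base 422: x_0 = 422^279 mod 559 = 489. x_0 ∉ {1, 558} and s = 1, so 422 is a Miller–Rabin witness and 559 is composite.
The smallest witness among the given bases is 7.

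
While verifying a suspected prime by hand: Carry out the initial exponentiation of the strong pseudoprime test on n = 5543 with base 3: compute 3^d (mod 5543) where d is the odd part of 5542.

n − 1 = 5542 = 2^1 · 2771, so s = 1 and d = 2771.
3^2771 mod 5543 = 1940.

1940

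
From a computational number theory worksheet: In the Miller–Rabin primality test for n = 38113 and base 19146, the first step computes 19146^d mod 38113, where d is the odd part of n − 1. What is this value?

n − 1 = 38112 = 2^5 · 1191, so s = 5 and d = 1191.
By repeated squaring, 19146^1191 ≡ 15592 (mod 38113).

15592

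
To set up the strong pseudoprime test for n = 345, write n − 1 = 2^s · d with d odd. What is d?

43

Halving: 344 → 172 → 86 → 43; 43 is odd.
So 344 = 2^3 · 43.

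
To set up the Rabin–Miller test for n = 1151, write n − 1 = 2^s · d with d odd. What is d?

575

Halving: 1150 → 575; 575 is odd.
So 1150 = 2^1 · 575.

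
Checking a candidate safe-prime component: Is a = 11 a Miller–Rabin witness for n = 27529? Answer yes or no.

no

n − 1 = 27528 = 2^3 · 3441, so s = 3 and d = 3441.
Repeated squaring mod 27529: 11^1 ≡ 11, 11^2 ≡ 121, 11^4 ≡ 14641, 11^8 ≡ 18087, 11^16 ≡ 12462, 11^32 ≡ 10355, 11^64 ≡ 570, 11^128 ≡ 22081, 11^256 ≡ 4442, 11^512 ≡ 20600, 11^1024 ≡ 465, 11^2048 ≡ 23522.
3441 = 2048 + 1024 + 256 + 64 + 32 + 16 + 1, so 11^3441 ≡ 23522·465·4442·570·10355·12462·11 ≡ 25116 (mod 27529).
x_0 = 11^3441 mod 27529 = 25116.
x_0 is neither 1 nor 27528, so continue squaring.
x_1 = 25116^2 mod 27529 = 13950.
x_2 = 13950^2 mod 27529 = 27528.
x_2 ≡ −1, so 11 is not a witness.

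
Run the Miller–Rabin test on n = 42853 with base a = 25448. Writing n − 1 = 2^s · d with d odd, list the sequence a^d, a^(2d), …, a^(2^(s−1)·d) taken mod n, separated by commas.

n − 1 = 42852 = 2^2 · 10713, so s = 2 and d = 10713.
x_0 = 25448^10713 mod 42853 = 21530.
x_1 = 21530^2 mod 42853 = 42852.

21530, 42852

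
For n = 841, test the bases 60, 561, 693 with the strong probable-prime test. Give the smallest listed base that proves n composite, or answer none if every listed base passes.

561

n − 1 = 840 = 2^3 · 105, so s = 3 and d = 105.
Base 60: x_0 = 60^105 mod 841 = 800. x_0 is neither 1 nor 840, so continue squaring. x_1 = 800^2 mod 841 = 840. x_1 ≡ −1, so 60 is not a witness.
Base 561: x_0 = 561^105 mod 841 = 650. x_0 is neither 1 nor 840, so continue squaring. x_1 = 650^2 mod 841 = 318. x_2 = 318^2 mod 841 = 204. Reached i = s−1 = 2 without hitting −1: 561 is a Miller–Rabin witness and 841 is composite.
Base 693: x_0 = 693^105 mod 841 = 621. x_0 is neither 1 nor 840, so continue squaring. x_1 = 621^2 mod 841 = 463. x_2 = 463^2 mod 841 = 755. Reached i = s−1 = 2 without hitting −1: 693 is a Miller–Rabin witness and 841 is composite.
The smallest witness among the given bases is 561.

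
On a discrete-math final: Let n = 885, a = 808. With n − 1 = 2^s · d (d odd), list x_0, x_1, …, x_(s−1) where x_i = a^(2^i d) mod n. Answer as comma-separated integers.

n − 1 = 884 = 2^2 · 221, so s = 2 and d = 221.
x_0 = 808^221 mod 885 = 28.
x_1 = 28^2 mod 885 = 784.

28, 784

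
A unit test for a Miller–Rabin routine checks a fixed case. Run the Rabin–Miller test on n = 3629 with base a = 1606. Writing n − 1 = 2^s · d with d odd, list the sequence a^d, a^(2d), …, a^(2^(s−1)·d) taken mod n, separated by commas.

n − 1 = 3628 = 2^2 · 907, so s = 2 and d = 907.
x_0 = 1606^907 mod 3629 = 1991.
x_1 = 1991^2 mod 3629 = 1213.

1991, 1213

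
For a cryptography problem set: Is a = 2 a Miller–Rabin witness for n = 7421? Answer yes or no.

yes

n − 1 = 7420 = 2^2 · 1855, so s = 2 and d = 1855.
Repeated squaring mod 7421: 2^1 ≡ 2, 2^2 ≡ 4, 2^4 ≡ 16, 2^8 ≡ 256, 2^16 ≡ 6168, 2^32 ≡ 4178, 2^64 ≡ 1492, 2^128 ≡ 7185, 2^256 ≡ 3749, 2^512 ≡ 7048, 2^1024 ≡ 5551.
1855 = 1024 + 512 + 256 + 32 + 16 + 8 + 4 + 2 + 1, so 2^1855 ≡ 5551·7048·3749·4178·6168·256·16·4·2 ≡ 2264 (mod 7421).
x_0 = 2^1855 mod 7421 = 2264.
x_0 is neither 1 nor 7420, so continue squaring.
x_1 = 2264^2 mod 7421 = 5206.
Reached i = s−1 = 1 without hitting −1: 2 is a Miller–Rabin witness and 7421 is composite.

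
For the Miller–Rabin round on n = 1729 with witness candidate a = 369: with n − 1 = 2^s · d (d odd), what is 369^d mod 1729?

n − 1 = 1728 = 2^6 · 27, so s = 6 and d = 27.
369^27 mod 1729 = 398.

398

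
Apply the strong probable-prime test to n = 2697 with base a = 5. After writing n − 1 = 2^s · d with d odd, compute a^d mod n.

n − 1 = 2696 = 2^3 · 337, so s = 3 and d = 337.
5^337 mod 2697 = 5.

5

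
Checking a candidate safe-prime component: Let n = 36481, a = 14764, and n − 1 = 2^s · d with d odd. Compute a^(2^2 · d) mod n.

7832

n − 1 = 36480 = 2^7 · 285, so s = 7 and d = 285.
x_0 = 14764^285 mod 36481 = 25402.
x_1 = 25402^2 mod 36481 = 22157.
x_2 = 22157^2 mod 36481 = 7832.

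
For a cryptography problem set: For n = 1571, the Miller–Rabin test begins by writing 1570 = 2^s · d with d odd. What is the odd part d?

Halving: 1570 → 785; 785 is odd.
So 1570 = 2^1 · 785.

785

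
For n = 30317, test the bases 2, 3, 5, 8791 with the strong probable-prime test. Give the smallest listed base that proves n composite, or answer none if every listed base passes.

n − 1 = 30316 = 2^2 · 7579, so s = 2 and d = 7579.
Base 2: x_0 = 2^7579 mod 30317 = 8899. x_0 is neither 1 nor 30316, so continue squaring. x_1 = 8899^2 mod 30317 = 4197. Reached i = s−1 = 1 without hitting −1: 2 is a Miller–Rabin witness and 30317 is composite.
Base 3: x_0 = 3^7579 mod 30317 = 28955. x_0 is neither 1 nor 30316, so continue squaring. x_1 = 28955^2 mod 30317 = 5707. Reached i = s−1 = 1 without hitting −1: 3 is a Miller–Rabin witness and 30317 is composite.
Base 5: x_0 = 5^7579 mod 30317 = 17736. x_0 is neither 1 nor 30316, so continue squaring. x_1 = 17736^2 mod 30317 = 26821. Reached i = s−1 = 1 without hitting −1: 5 is a Miller–Rabin witness and 30317 is composite.
Base 8791: x_0 = 8791^7579 mod 30317 = 14699. x_0 is neither 1 nor 30316, so continue squaring. x_1 = 14699^2 mod 30317 = 21659. Reached i = s−1 = 1 without hitting −1: 8791 is a Miller–Rabin witness and 30317 is composite.
The smallest witness among the given bases is 2.

2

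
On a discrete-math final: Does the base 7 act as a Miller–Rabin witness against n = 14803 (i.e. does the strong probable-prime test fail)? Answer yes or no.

yes

n − 1 = 14802 = 2^1 · 7401, so s = 1 and d = 7401.
x_0 = 7^7401 mod 14803 = 14415.
x_0 ∉ {1, 14802} and s = 1, so 7 is a Miller–Rabin witness and 14803 is composite.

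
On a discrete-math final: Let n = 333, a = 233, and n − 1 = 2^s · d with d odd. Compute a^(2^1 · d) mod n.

100

n − 1 = 332 = 2^2 · 83, so s = 2 and d = 83.
x_0 = 233^83 mod 333 = 323.
x_1 = 323^2 mod 333 = 100.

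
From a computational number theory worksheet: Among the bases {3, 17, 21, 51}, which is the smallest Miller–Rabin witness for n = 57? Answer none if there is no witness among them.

3

n − 1 = 56 = 2^3 · 7, so s = 3 and d = 7.
Base 3: x_0 = 3^7 mod 57 = 21. x_0 is neither 1 nor 56, so continue squaring. x_1 = 21^2 mod 57 = 42. x_2 = 42^2 mod 57 = 54. Reached i = s−1 = 2 without hitting −1: 3 is a Miller–Rabin witness and 57 is composite.
Base 17: x_0 = 17^7 mod 57 = 5. x_0 is neither 1 nor 56, so continue squaring. x_1 = 5^2 mod 57 = 25. x_2 = 25^2 mod 57 = 55. Reached i = s−1 = 2 without hitting −1: 17 is a Miller–Rabin witness and 57 is composite.
Base 21: x_0 = 21^7 mod 57 = 33. x_0 is neither 1 nor 56, so continue squaring. x_1 = 33^2 mod 57 = 6. x_2 = 6^2 mod 57 = 36. Reached i = s−1 = 2 without hitting −1: 21 is a Miller–Rabin witness and 57 is composite.
Base 51: x_0 = 51^7 mod 57 = 48. x_0 is neither 1 nor 56, so continue squaring. x_1 = 48^2 mod 57 = 24. x_2 = 24^2 mod 57 = 6. Reached i = s−1 = 2 without hitting −1: 51 is a Miller–Rabin witness and 57 is composite.
The smallest witness among the given bases is 3.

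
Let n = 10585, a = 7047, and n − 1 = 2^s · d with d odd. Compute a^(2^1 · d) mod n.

8149

n − 1 = 10584 = 2^3 · 1323, so s = 3 and d = 1323.
x_0 = 7047^1323 mod 10585 = 1073.
x_1 = 1073^2 mod 10585 = 8149.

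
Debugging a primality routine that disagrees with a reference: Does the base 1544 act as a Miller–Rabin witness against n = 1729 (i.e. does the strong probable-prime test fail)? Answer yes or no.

yes

n − 1 = 1728 = 2^6 · 27, so s = 6 and d = 27.
x_0 = 1544^27 mod 1729 = 1065.
x_0 is neither 1 nor 1728, so continue squaring.
x_1 = 1065^2 mod 1729 = 1.
x_1 = 1 but x_0 ≠ ±1, a nontrivial square root of 1 — 1544 is a witness and 1729 is composite.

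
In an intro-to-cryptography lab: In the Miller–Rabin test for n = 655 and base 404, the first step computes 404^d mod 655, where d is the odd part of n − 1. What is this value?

514

n − 1 = 654 = 2^1 · 327, so s = 1 and d = 327.
404^327 mod 655 = 514.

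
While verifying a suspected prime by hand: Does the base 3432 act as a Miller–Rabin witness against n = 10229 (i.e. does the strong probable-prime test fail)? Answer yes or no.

yes

n − 1 = 10228 = 2^2 · 2557, so s = 2 and d = 2557.
x_0 = 3432^2557 mod 10229 = 5203.
x_0 is neither 1 nor 10228, so continue squaring.
x_1 = 5203^2 mod 10229 = 5275.
Reached i = s−1 = 1 without hitting −1: 3432 is a Miller–Rabin witness and 10229 is composite.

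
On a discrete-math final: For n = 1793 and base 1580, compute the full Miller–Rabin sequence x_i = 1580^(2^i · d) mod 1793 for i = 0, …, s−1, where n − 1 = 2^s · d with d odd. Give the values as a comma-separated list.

281, 69, 1175, 15, 225, 421, 1527, 829

n − 1 = 1792 = 2^8 · 7, so s = 8 and d = 7.
x_0 = 1580^7 mod 1793 = 281.
x_1 = 281^2 mod 1793 = 69.
x_2 = 69^2 mod 1793 = 1175.
x_3 = 1175^2 mod 1793 = 15.
x_4 = 15^2 mod 1793 = 225.
x_5 = 225^2 mod 1793 = 421.
x_6 = 421^2 mod 1793 = 1527.
x_7 = 1527^2 mod 1793 = 829.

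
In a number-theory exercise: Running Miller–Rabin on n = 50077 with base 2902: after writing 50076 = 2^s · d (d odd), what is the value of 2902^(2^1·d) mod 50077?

n − 1 = 50076 = 2^2 · 12519, so s = 2 and d = 12519.
x_0 = 2902^12519 mod 50077 = 27211.
x_1 = 27211^2 mod 50077 = 50076.

50076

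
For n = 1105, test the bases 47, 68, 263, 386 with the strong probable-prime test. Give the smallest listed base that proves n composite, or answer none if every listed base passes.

68

n − 1 = 1104 = 2^4 · 69, so s = 4 and d = 69.
Base 47: x_0 = 47^69 mod 1105 = 47. x_0 is neither 1 nor 1104, so continue squaring. x_1 = 47^2 mod 1105 = 1104. x_1 ≡ −1, so 47 is not a witness.
Base 68: x_0 = 68^69 mod 1105 = 833. x_0 is neither 1 nor 1104, so continue squaring. x_1 = 833^2 mod 1105 = 1054. x_2 = 1054^2 mod 1105 = 391. x_3 = 391^2 mod 1105 = 391. Reached i = s−1 = 3 without hitting −1: 68 is a Miller–Rabin witness and 1105 is composite.
Base 263: x_0 = 263^69 mod 1105 = 638. x_0 is neither 1 nor 1104, so continue squaring. x_1 = 638^2 mod 1105 = 404. x_2 = 404^2 mod 1105 = 781. x_3 = 781^2 mod 1105 = 1. x_3 = 1 but x_2 ≠ ±1, a nontrivial square root of 1 — 263 is a witness and 1105 is composite.
Base 386: x_0 = 386^69 mod 1105 = 326. x_0 is neither 1 nor 1104, so continue squaring. x_1 = 326^2 mod 1105 = 196. x_2 = 196^2 mod 1105 = 846. x_3 = 846^2 mod 1105 = 781. Reached i = s−1 = 3 without hitting −1: 386 is a Miller–Rabin witness and 1105 is composite.
The smallest witness among the given bases is 68.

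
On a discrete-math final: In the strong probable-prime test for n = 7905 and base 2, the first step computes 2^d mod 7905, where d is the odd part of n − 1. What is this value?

n − 1 = 7904 = 2^5 · 247, so s = 5 and d = 247.
Repeated squaring mod 7905: 2^1 ≡ 2, 2^2 ≡ 4, 2^4 ≡ 16, 2^8 ≡ 256, 2^16 ≡ 2296, 2^32 ≡ 6886, 2^64 ≡ 2806, 2^128 ≡ 256.
247 = 128 + 64 + 32 + 16 + 4 + 2 + 1, so 2^247 ≡ 256·2806·6886·2296·16·4·2 ≡ 128 (mod 7905).

128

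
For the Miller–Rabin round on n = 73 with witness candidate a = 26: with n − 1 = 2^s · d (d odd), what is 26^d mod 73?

n − 1 = 72 = 2^3 · 9, so s = 3 and d = 9.
Repeated squaring mod 73: 26^1 ≡ 26, 26^2 ≡ 19, 26^4 ≡ 69, 26^8 ≡ 16.
9 = 8 + 1, so 26^9 ≡ 16·26 ≡ 51 (mod 73).

51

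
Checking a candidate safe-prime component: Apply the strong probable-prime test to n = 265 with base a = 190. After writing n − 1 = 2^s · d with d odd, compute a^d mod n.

20

n − 1 = 264 = 2^3 · 33, so s = 3 and d = 33.
190^33 mod 265 = 20.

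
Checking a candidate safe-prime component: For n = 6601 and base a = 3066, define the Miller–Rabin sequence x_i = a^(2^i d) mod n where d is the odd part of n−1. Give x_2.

n − 1 = 6600 = 2^3 · 825, so s = 3 and d = 825.
x_0 = 3066^825 mod 6601 = 1057.
x_1 = 1057^2 mod 6601 = 1680.
x_2 = 1680^2 mod 6601 = 3773.

3773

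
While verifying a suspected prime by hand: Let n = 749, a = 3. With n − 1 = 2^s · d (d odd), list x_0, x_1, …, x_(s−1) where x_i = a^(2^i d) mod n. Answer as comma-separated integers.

374, 562

n − 1 = 748 = 2^2 · 187, so s = 2 and d = 187.
x_0 = 3^187 mod 749 = 374.
x_1 = 374^2 mod 749 = 562.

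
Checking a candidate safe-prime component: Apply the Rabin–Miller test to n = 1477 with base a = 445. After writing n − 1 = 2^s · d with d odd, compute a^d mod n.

1422

n − 1 = 1476 = 2^2 · 369, so s = 2 and d = 369.
445^369 mod 1477 = 1422.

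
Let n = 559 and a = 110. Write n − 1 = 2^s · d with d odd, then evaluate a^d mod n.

n − 1 = 558 = 2^1 · 279, so s = 1 and d = 279.
110^279 mod 559 = 398.

398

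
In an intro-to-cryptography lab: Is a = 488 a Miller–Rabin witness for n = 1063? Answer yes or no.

n − 1 = 1062 = 2^1 · 531, so s = 1 and d = 531.
Repeated squaring mod 1063: 488^1 ≡ 488, 488^2 ≡ 32, 488^4 ≡ 1024, 488^8 ≡ 458, 488^16 ≡ 353, 488^32 ≡ 238, 488^64 ≡ 305, 488^128 ≡ 544, 488^256 ≡ 422, 488^512 ≡ 563.
531 = 512 + 16 + 2 + 1, so 488^531 ≡ 563·353·32·488 ≡ 1062 (mod 1063).
x_0 = 488^531 mod 1063 = 1062.
x_0 = 1062 ≡ −1, so 488 is not a witness.

no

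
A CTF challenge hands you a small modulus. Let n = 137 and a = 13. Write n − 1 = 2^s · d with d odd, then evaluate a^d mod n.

127

n − 1 = 136 = 2^3 · 17, so s = 3 and d = 17.
Repeated squaring mod 137: 13^1 ≡ 13, 13^2 ≡ 32, 13^4 ≡ 65, 13^8 ≡ 115, 13^16 ≡ 73.
17 = 16 + 1, so 13^17 ≡ 73·13 ≡ 127 (mod 137).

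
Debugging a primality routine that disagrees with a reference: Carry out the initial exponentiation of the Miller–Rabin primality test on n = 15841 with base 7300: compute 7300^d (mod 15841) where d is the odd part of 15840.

n − 1 = 15840 = 2^5 · 495, so s = 5 and d = 495.
7300^495 mod 15841 = 7811.

7811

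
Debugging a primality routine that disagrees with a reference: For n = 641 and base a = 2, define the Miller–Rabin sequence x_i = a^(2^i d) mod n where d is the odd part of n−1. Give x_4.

n − 1 = 640 = 2^7 · 5, so s = 7 and d = 5.
By repeated squaring, 2^5 ≡ 32 (mod 641).
x_0 = 32.
x_1 = 32^2 mod 641 = 383.
x_2 = 383^2 mod 641 = 541.
x_3 = 541^2 mod 641 = 385.
x_4 = 385^2 mod 641 = 154.

154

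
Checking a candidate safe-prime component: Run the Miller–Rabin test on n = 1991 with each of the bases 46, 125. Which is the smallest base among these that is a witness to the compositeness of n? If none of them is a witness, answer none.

n − 1 = 1990 = 2^1 · 995, so s = 1 and d = 995.
Base 46: x_0 = 46^995 mod 1991 = 1990. x_0 = 1990 ≡ −1, so 46 is not a witness.
Base 125: x_0 = 125^995 mod 1991 = 1. x_0 = 1, so 125 is not a witness.
No listed base is a witness for 1991.

none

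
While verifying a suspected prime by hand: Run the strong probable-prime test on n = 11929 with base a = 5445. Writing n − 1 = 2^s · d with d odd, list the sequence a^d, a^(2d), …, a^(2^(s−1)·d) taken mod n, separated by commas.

9893, 5933, 9939

n − 1 = 11928 = 2^3 · 1491, so s = 3 and d = 1491.
x_0 = 5445^1491 mod 11929 = 9893.
x_1 = 9893^2 mod 11929 = 5933.
x_2 = 5933^2 mod 11929 = 9939.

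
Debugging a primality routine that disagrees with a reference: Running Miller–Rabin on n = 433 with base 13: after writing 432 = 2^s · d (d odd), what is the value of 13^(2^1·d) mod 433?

179

n − 1 = 432 = 2^4 · 27, so s = 4 and d = 27.
Repeated squaring mod 433: 13^1 ≡ 13, 13^2 ≡ 169, 13^4 ≡ 416, 13^8 ≡ 289, 13^16 ≡ 385.
27 = 16 + 8 + 2 + 1, so 13^27 ≡ 385·289·169·13 ≡ 354 (mod 433).
x_0 = 354.
x_1 = 354^2 mod 433 = 179.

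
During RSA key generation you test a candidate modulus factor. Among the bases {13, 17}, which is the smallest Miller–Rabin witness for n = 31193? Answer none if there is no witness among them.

none

n − 1 = 31192 = 2^3 · 3899, so s = 3 and d = 3899.
Base 13: x_0 = 13^3899 mod 31193 = 14659. x_0 is neither 1 nor 31192, so continue squaring. x_1 = 14659^2 mod 31193 = 28897. x_2 = 28897^2 mod 31193 = 31192. x_2 ≡ −1, so 13 is not a witness.
Base 17: x_0 = 17^3899 mod 31193 = 1. x_0 = 1, so 17 is not a witness.
No listed base is a witness for 31193.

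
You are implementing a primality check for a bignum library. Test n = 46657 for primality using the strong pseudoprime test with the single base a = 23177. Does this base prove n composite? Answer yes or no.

no

n − 1 = 46656 = 2^6 · 729, so s = 6 and d = 729.
x_0 = 23177^729 mod 46657 = 216.
x_0 is neither 1 nor 46656, so continue squaring.
x_1 = 216^2 mod 46657 = 46656.
x_1 ≡ −1, so 23177 is not a witness.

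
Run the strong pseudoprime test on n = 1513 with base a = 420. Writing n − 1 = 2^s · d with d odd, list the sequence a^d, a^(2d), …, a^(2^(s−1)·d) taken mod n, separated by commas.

n − 1 = 1512 = 2^3 · 189, so s = 3 and d = 189.
x_0 = 420^189 mod 1513 = 269.
x_1 = 269^2 mod 1513 = 1250.
x_2 = 1250^2 mod 1513 = 1084.

269, 1250, 1084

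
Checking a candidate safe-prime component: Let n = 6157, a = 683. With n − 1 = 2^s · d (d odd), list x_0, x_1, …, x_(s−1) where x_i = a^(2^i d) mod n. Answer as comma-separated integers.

601, 4095

n − 1 = 6156 = 2^2 · 1539, so s = 2 and d = 1539.
x_0 = 683^1539 mod 6157 = 601.
x_1 = 601^2 mod 6157 = 4095.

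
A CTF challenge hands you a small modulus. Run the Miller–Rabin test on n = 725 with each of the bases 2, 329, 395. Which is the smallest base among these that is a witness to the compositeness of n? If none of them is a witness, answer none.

2

n − 1 = 724 = 2^2 · 181, so s = 2 and d = 181.
Base 2: x_0 = 2^181 mod 725 = 652. x_0 is neither 1 nor 724, so continue squaring. x_1 = 652^2 mod 725 = 254. Reached i = s−1 = 1 without hitting −1: 2 is a Miller–Rabin witness and 725 is composite.
Base 329: x_0 = 329^181 mod 725 = 229. x_0 is neither 1 nor 724, so continue squaring. x_1 = 229^2 mod 725 = 241. Reached i = s−1 = 1 without hitting −1: 329 is a Miller–Rabin witness and 725 is composite.
Base 395: x_0 = 395^181 mod 725 = 675. x_0 is neither 1 nor 724, so continue squaring. x_1 = 675^2 mod 725 = 325. Reached i = s−1 = 1 without hitting −1: 395 is a Miller–Rabin witness and 725 is composite.
The smallest witness among the given bases is 2.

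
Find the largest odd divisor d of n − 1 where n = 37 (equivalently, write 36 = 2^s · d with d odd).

Halving: 36 → 18 → 9; 9 is odd.
So 36 = 2^2 · 9.

9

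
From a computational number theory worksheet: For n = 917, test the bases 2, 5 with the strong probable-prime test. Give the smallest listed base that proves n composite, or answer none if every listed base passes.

2

n − 1 = 916 = 2^2 · 229, so s = 2 and d = 229.
Base 2: x_0 = 2^229 mod 917 = 842. x_0 is neither 1 nor 916, so continue squaring. x_1 = 842^2 mod 917 = 123. Reached i = s−1 = 1 without hitting −1: 2 is a Miller–Rabin witness and 917 is composite.
Base 5: x_0 = 5^229 mod 917 = 278. x_0 is neither 1 nor 916, so continue squaring. x_1 = 278^2 mod 917 = 256. Reached i = s−1 = 1 without hitting −1: 5 is a Miller–Rabin witness and 917 is composite.
The smallest witness among the given bases is 2.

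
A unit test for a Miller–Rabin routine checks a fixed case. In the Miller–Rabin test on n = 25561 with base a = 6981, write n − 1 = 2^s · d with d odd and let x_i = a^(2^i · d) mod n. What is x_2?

n − 1 = 25560 = 2^3 · 3195, so s = 3 and d = 3195.
Repeated squaring mod 25561: 6981^1 ≡ 6981, 6981^2 ≡ 15095, 6981^4 ≡ 8271, 6981^8 ≡ 8205, 6981^16 ≡ 19912, 6981^32 ≡ 11073, 6981^64 ≡ 20773, 6981^128 ≡ 22288, 6981^256 ≡ 2470, 6981^512 ≡ 17382, 6981^1024 ≡ 2904, 6981^2048 ≡ 23647.
3195 = 2048 + 1024 + 64 + 32 + 16 + 8 + 2 + 1, so 6981^3195 ≡ 23647·2904·20773·11073·19912·8205·15095·6981 ≡ 11319 (mod 25561).
x_0 = 11319.
x_1 = 11319^2 mod 25561 = 8029.
x_2 = 8029^2 mod 25561 = 25560.

25560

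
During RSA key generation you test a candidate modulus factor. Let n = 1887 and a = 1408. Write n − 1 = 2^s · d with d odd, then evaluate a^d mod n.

1201

n − 1 = 1886 = 2^1 · 943, so s = 1 and d = 943.
Repeated squaring mod 1887: 1408^1 ≡ 1408, 1408^2 ≡ 1114, 1408^4 ≡ 1237, 1408^8 ≡ 1699, 1408^16 ≡ 1378, 1408^32 ≡ 562, 1408^64 ≡ 715, 1408^128 ≡ 1735, 1408^256 ≡ 460, 1408^512 ≡ 256.
943 = 512 + 256 + 128 + 32 + 8 + 4 + 2 + 1, so 1408^943 ≡ 256·460·1735·562·1699·1237·1114·1408 ≡ 1201 (mod 1887).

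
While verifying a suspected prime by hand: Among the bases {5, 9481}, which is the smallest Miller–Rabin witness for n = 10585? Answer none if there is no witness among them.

5

n − 1 = 10584 = 2^3 · 1323, so s = 3 and d = 1323.
Base 5: x_0 = 5^1323 mod 10585 = 9395. x_0 is neither 1 nor 10584, so continue squaring. x_1 = 9395^2 mod 10585 = 8295. x_2 = 8295^2 mod 10585 = 4525. Reached i = s−1 = 2 without hitting −1: 5 is a Miller–Rabin witness and 10585 is composite.
Base 9481: x_0 = 9481^1323 mod 10585 = 6571. x_0 is neither 1 nor 10584, so continue squaring. x_1 = 6571^2 mod 10585 = 1826. x_2 = 1826^2 mod 10585 = 1. x_2 = 1 but x_1 ≠ ±1, a nontrivial square root of 1 — 9481 is a witness and 10585 is composite.
The smallest witness among the given bases is 5.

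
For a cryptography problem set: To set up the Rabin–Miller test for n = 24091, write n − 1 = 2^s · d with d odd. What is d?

12045

Halving: 24090 → 12045; 12045 is odd.
So 24090 = 2^1 · 12045.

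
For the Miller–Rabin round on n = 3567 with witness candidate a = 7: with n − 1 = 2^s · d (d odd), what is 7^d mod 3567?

190

n − 1 = 3566 = 2^1 · 1783, so s = 1 and d = 1783.
7^1783 mod 3567 = 190.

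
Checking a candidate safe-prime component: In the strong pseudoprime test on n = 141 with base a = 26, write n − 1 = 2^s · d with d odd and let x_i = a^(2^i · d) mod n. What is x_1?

115

n − 1 = 140 = 2^2 · 35, so s = 2 and d = 35.
x_0 = 26^35 mod 141 = 125.
x_1 = 125^2 mod 141 = 115.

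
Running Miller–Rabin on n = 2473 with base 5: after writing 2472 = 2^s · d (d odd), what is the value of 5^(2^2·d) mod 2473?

2472

n − 1 = 2472 = 2^3 · 309, so s = 3 and d = 309.
x_0 = 5^309 mod 2473 = 978.
x_1 = 978^2 mod 2473 = 1906.
x_2 = 1906^2 mod 2473 = 2472.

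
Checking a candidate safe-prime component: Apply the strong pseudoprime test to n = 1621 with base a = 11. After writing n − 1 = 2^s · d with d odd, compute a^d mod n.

1

n − 1 = 1620 = 2^2 · 405, so s = 2 and d = 405.
Repeated squaring mod 1621: 11^1 ≡ 11, 11^2 ≡ 121, 11^4 ≡ 52, 11^8 ≡ 1083, 11^16 ≡ 906, 11^32 ≡ 610, 11^64 ≡ 891, 11^128 ≡ 1212, 11^256 ≡ 318.
405 = 256 + 128 + 16 + 4 + 1, so 11^405 ≡ 318·1212·906·52·11 ≡ 1 (mod 1621).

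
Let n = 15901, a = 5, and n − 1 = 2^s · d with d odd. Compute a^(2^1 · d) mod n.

n − 1 = 15900 = 2^2 · 3975, so s = 2 and d = 3975.
x_0 = 5^3975 mod 15901 = 15900.
x_1 = 15900^2 mod 15901 = 1.

1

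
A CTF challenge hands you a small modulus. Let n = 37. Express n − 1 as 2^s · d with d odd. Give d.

Halving: 36 → 18 → 9; 9 is odd.
So 36 = 2^2 · 9.

9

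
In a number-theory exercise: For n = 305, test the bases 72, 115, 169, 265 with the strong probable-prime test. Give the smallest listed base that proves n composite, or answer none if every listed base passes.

115

n − 1 = 304 = 2^4 · 19, so s = 4 and d = 19.
Base 72: x_0 = 72^19 mod 305 = 233. x_0 is neither 1 nor 304, so continue squaring. x_1 = 233^2 mod 305 = 304. x_1 ≡ −1, so 72 is not a witness.
Base 115: x_0 = 115^19 mod 305 = 185. x_0 is neither 1 nor 304, so continue squaring. x_1 = 185^2 mod 305 = 65. x_2 = 65^2 mod 305 = 260. x_3 = 260^2 mod 305 = 195. Reached i = s−1 = 3 without hitting −1: 115 is a Miller–Rabin witness and 305 is composite.
Base 169: x_0 = 169^19 mod 305 = 169. x_0 is neither 1 nor 304, so continue squaring. x_1 = 169^2 mod 305 = 196. x_2 = 196^2 mod 305 = 291. x_3 = 291^2 mod 305 = 196. Reached i = s−1 = 3 without hitting −1: 169 is a Miller–Rabin witness and 305 is composite.
Base 265: x_0 = 265^19 mod 305 = 40. x_0 is neither 1 nor 304, so continue squaring. x_1 = 40^2 mod 305 = 75. x_2 = 75^2 mod 305 = 135. x_3 = 135^2 mod 305 = 230. Reached i = s−1 = 3 without hitting −1: 265 is a Miller–Rabin witness and 305 is composite.
The smallest witness among the given bases is 115.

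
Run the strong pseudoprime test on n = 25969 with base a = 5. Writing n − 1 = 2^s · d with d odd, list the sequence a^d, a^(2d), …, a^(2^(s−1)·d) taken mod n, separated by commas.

16155, 21544, 25968, 1

n − 1 = 25968 = 2^4 · 1623, so s = 4 and d = 1623.
x_0 = 5^1623 mod 25969 = 16155.
x_1 = 16155^2 mod 25969 = 21544.
x_2 = 21544^2 mod 25969 = 25968.
x_3 = 25968^2 mod 25969 = 1.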